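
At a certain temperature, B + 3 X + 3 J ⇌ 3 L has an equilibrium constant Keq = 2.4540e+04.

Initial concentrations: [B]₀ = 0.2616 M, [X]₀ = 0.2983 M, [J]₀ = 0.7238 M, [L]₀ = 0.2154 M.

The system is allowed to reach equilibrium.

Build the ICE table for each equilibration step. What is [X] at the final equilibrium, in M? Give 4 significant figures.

Q₀ = 3.796 vs Keq = 2.4540e+04 ⇒ Q<K, forward
Step 1:
                   B          X          J          L
  I           0.2616     0.2983     0.7238     0.2154
  C         -0.08029    -0.2409    -0.2409     0.2409
  E           0.1813    0.05744     0.4829     0.4563
  solve Keq expr → x = 0.08029; check Q = 2.4540e+04

[X]_eq = 0.05744 M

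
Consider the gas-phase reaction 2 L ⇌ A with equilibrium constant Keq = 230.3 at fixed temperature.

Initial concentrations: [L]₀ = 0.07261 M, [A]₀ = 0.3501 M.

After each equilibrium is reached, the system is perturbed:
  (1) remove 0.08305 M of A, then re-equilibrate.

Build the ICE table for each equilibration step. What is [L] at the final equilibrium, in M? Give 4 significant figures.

[L]_eq = 0.03522 M

Q₀ = 66.4 vs Keq = 230.3 ⇒ Q<K, forward
Step 1:
                  L         A
  Initial   0.07261    0.3501
  Change   -0.03272   0.01636
  Equil     0.03989    0.3665
  solve Keq expr → x = 0.01636; check Q = 230.3
Then remove 0.08305 M of A.
Step 2:
                  L         A
  Initial   0.03989    0.2834
  Change  -0.004666  0.002333
  Equil     0.03522    0.2857
  solve Keq expr → x = 0.002333; check Q = 230.3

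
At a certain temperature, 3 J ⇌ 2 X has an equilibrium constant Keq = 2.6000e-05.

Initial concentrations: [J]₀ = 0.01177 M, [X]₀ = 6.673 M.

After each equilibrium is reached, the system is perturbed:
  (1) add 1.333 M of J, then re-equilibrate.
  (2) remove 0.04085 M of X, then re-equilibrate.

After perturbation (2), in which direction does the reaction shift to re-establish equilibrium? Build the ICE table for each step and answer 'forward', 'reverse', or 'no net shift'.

Direction: forward

Q₀ = 2.7309e+07 vs Keq = 2.6000e-05 ⇒ Q>K, reverse
Step 1:
                  J         X
  init      0.01177     6.673
  Δ           9.775    -6.517
  eq          9.787    0.1561
  solve Keq expr → x = -3.258; check Q = 2.6000e-05
Then add 1.333 M of J.
Step 2:
                  J         X
  init        11.12    0.1561
  Δ        -0.04762   0.03175
  eq          11.07    0.1879
  solve Keq expr → x = 0.01587; check Q = 2.6000e-05
Then remove 0.04085 M of X.
Step 3:
                  J         X
  init        11.07     0.147
  Δ        -0.05902   0.03935
  eq          11.01    0.1864
  solve Keq expr → x = 0.01967; check Q = 2.6000e-05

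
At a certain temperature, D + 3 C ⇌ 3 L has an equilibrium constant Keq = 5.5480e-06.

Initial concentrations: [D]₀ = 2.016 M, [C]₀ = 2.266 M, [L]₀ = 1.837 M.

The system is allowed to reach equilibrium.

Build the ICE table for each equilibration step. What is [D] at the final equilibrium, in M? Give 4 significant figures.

Q₀ = 0.2643 vs Keq = 5.5480e-06 ⇒ Q>K, reverse
Step 1:
                   D          C          L
  init         2.016      2.266      1.837
  Δ           0.5798       1.74      -1.74
  eq           2.596      4.006    0.09745
  solve Keq expr → x = -0.5798; check Q = 5.5480e-06

[D]_eq = 2.596 M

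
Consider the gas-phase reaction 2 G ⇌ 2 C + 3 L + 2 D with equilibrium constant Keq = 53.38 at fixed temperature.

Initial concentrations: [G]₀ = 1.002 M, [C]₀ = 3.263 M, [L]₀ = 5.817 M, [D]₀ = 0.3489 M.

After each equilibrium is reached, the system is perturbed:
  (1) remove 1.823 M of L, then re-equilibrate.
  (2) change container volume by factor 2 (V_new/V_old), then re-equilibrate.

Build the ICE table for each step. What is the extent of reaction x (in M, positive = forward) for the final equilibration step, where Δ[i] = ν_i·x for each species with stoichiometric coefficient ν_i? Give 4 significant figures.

Q₀ = 254.1 vs Keq = 53.38 ⇒ Q>K, reverse
Step 1:
                    G           C           L           D
  I             1.002       3.263       5.817      0.3489
  C            0.1458     -0.1458     -0.2187     -0.1458
  E             1.148       3.117       5.598      0.2031
  solve Keq expr → x = -0.0729; check Q = 53.38
Then remove 1.823 M of L.
Step 2:
                    G           C           L           D
  I             1.148       3.117       3.775      0.2031
  C           -0.1018      0.1018      0.1528      0.1018
  E             1.046       3.219       3.928      0.3049
  solve Keq expr → x = 0.05092; check Q = 53.38
Then change container volume by factor 2 (V_new/V_old).
Step 3:
                    G           C           L           D
  I             0.523        1.61       1.964      0.1525
  C            -0.211       0.211      0.3165       0.211
  E            0.3119       1.821       2.281      0.3635
  solve Keq expr → x = 0.1055; check Q = 53.38

x = 0.1055 M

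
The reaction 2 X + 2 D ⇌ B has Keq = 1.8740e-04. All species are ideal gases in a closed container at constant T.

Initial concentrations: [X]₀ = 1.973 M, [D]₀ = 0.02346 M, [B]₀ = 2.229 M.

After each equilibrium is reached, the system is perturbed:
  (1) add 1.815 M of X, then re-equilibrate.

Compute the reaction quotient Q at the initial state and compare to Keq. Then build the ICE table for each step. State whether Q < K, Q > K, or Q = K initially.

Q₀ = 1040; Q > K (proceeds reverse)

Q₀ = 1040 vs Keq = 1.8740e-04 ⇒ Q>K, reverse
Step 1:
                   X          D          B
  I            1.973    0.02346      2.229
  C            4.203      4.203     -2.101
  E            6.176      4.226     0.1277
  solve Keq expr → x = -2.101; check Q = 1.8740e-04
Then add 1.815 M of X.
Step 2:
                   X          D          B
  I            7.991      4.226     0.1277
  C          -0.1325    -0.1325    0.06627
  E            7.858      4.094     0.1939
  solve Keq expr → x = 0.06627; check Q = 1.8740e-04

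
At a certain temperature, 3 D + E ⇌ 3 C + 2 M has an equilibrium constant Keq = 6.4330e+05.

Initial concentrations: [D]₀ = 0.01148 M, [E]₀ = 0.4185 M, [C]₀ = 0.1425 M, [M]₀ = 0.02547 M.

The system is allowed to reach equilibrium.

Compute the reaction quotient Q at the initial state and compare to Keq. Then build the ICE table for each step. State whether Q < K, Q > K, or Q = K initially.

Q₀ = 2.965 vs Keq = 6.4330e+05 ⇒ Q<K, forward
Step 1:
                   D          E          C          M
  Initial    0.01148     0.4185     0.1425    0.02547
  Change    -0.01123  -0.003745    0.01123    0.00749
  Equil   2.4548e-04     0.4148     0.1537    0.03296
  solve Keq expr → x = 0.003745; check Q = 6.4330e+05

Q₀ = 2.965; Q < K (proceeds forward)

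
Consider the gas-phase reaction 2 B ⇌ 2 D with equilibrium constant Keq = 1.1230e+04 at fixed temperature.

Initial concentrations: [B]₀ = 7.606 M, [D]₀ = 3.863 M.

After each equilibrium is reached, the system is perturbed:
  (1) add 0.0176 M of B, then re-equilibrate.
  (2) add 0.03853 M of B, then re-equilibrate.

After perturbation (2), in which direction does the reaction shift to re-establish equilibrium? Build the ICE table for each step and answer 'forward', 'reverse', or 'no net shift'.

Q₀ = 0.258 vs Keq = 1.1230e+04 ⇒ Q<K, forward
Step 1:
                    B           D
  init          7.606       3.863
  Δ            -7.499       7.499
  eq           0.1072       11.36
  solve Keq expr → x = 3.749; check Q = 1.1230e+04
Then add 0.0176 M of B.
Step 2:
                    B           D
  init         0.1248       11.36
  Δ          -0.01744     0.01744
  eq           0.1074       11.38
  solve Keq expr → x = 0.008718; check Q = 1.1230e+04
Then add 0.03853 M of B.
Step 3:
                    B           D
  init         0.1459       11.38
  Δ          -0.03817     0.03817
  eq           0.1077       11.42
  solve Keq expr → x = 0.01908; check Q = 1.1230e+04

Direction: forward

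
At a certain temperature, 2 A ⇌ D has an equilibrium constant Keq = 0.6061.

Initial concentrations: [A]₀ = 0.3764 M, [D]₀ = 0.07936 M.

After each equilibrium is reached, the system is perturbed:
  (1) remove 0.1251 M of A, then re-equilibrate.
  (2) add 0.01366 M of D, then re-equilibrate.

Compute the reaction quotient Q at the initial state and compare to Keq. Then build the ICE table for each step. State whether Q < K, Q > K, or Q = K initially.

Q₀ = 0.5601; Q < K (proceeds forward)

Q₀ = 0.5601 vs Keq = 0.6061 ⇒ Q<K, forward
Step 1:
                  A         D
  I          0.3764   0.07936
  C       -0.006838  0.003419
  E          0.3696   0.08278
  solve Keq expr → x = 0.003419; check Q = 0.6061
Then remove 0.1251 M of A.
Step 2:
                  A         D
  I          0.2445   0.08278
  C         0.05607  -0.02804
  E          0.3005   0.05474
  solve Keq expr → x = -0.02804; check Q = 0.6061
Then add 0.01366 M of D.
Step 3:
                  A         D
  I          0.3005    0.0684
  C         0.01563 -0.007817
  E          0.3162   0.06059
  solve Keq expr → x = -0.007817; check Q = 0.6061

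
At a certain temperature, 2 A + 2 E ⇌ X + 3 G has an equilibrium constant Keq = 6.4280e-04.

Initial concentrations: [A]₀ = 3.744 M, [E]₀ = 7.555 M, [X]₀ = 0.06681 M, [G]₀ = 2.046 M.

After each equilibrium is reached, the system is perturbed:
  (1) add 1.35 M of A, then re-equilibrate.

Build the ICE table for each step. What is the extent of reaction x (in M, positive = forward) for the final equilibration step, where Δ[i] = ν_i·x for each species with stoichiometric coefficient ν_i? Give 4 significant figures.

Q₀ = 7.1518e-04 vs Keq = 6.4280e-04 ⇒ Q>K, reverse
Step 1:
                    A           E           X           G
  init          3.744       7.555     0.06681       2.046
  Δ          0.009898    0.009898   -0.004949    -0.01485
  eq            3.754       7.565     0.06186       2.031
  solve Keq expr → x = -0.004949; check Q = 6.4280e-04
Then add 1.35 M of A.
Step 2:
                    A           E           X           G
  init          5.104       7.565     0.06186       2.031
  Δ          -0.06607    -0.06607     0.03304     0.09911
  eq            5.038       7.499      0.0949        2.13
  solve Keq expr → x = 0.03304; check Q = 6.4280e-04

x = 0.03304 M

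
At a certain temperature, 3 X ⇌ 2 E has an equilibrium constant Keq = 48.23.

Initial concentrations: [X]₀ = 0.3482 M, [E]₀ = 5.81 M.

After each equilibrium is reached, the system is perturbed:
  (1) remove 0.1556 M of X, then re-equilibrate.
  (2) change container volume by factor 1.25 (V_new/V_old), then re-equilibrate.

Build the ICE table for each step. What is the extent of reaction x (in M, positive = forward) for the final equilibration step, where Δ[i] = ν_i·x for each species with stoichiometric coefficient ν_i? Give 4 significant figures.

x = -0.01615 M

Q₀ = 799.6 vs Keq = 48.23 ⇒ Q>K, reverse
Step 1:
                    X           E
  I            0.3482        5.81
  C             0.505     -0.3367
  E            0.8532       5.473
  solve Keq expr → x = -0.1683; check Q = 48.23
Then remove 0.1556 M of X.
Step 2:
                    X           E
  I            0.6976       5.473
  C            0.1455    -0.09699
  E            0.8431       5.376
  solve Keq expr → x = -0.0485; check Q = 48.23
Then change container volume by factor 1.25 (V_new/V_old).
Step 3:
                    X           E
  I            0.6745       4.301
  C           0.04844    -0.03229
  E            0.7229       4.269
  solve Keq expr → x = -0.01615; check Q = 48.23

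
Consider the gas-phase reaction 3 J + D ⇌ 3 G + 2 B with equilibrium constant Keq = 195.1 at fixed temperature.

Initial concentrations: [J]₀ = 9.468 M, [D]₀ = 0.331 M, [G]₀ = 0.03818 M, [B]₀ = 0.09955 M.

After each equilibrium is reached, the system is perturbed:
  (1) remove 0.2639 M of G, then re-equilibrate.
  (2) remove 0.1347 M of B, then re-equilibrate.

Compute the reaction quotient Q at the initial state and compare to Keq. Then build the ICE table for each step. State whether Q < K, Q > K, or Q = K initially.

Q₀ = 1.9633e-09 vs Keq = 195.1 ⇒ Q<K, forward
Step 1:
                  J         D         G         B
  I           9.468     0.331   0.03818   0.09955
  C          -0.993    -0.331     0.993     0.662
  E           8.475 5.3541e-06     1.031    0.7615
  solve Keq expr → x = 0.331; check Q = 195.1
Then remove 0.2639 M of G.
Step 2:
                  J         D         G         B
  I           8.475 5.3541e-06    0.7673    0.7615
  C       -9.4450e-06 -3.1483e-06 9.4450e-06 6.2967e-06
  E           8.475 2.2058e-06    0.7673    0.7615
  solve Keq expr → x = 3.1483e-06; check Q = 195.1
Then remove 0.1347 M of B.
Step 3:
                  J         D         G         B
  I           8.475 2.2058e-06    0.7673    0.6268
  C       -2.1338e-06 -7.1128e-07 2.1338e-06 1.4226e-06
  E           8.475 1.4945e-06    0.7673    0.6268
  solve Keq expr → x = 7.1128e-07; check Q = 195.1

Q₀ = 1.9633e-09; Q < K (proceeds forward)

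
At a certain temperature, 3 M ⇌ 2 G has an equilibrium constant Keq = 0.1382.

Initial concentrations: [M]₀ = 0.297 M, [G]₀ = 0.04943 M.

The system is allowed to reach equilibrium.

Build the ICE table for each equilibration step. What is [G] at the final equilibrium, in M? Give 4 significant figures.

[G]_eq = 0.05683 M

Q₀ = 0.09326 vs Keq = 0.1382 ⇒ Q<K, forward
Step 1:
                  M         G
  init        0.297   0.04943
  Δ         -0.0111    0.0074
  eq         0.2859   0.05683
  solve Keq expr → x = 0.0037; check Q = 0.1382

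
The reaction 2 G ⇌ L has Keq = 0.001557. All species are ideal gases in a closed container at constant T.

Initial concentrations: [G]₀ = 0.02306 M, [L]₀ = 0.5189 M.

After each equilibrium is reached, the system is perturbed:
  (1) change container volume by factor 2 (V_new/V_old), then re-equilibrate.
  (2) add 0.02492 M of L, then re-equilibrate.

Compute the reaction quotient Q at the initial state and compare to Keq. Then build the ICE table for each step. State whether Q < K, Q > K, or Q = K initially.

Q₀ = 975.8; Q > K (proceeds reverse)

Q₀ = 975.8 vs Keq = 0.001557 ⇒ Q>K, reverse
Step 1:
                  G         L
  init      0.02306    0.5189
  Δ           1.034   -0.5172
  eq          1.057  0.001741
  solve Keq expr → x = -0.5172; check Q = 0.001557
Then change container volume by factor 2 (V_new/V_old).
Step 2:
                  G         L
  init       0.5287 8.7040e-04
  Δ       8.6754e-04 -4.3377e-04
  eq         0.5296 4.3663e-04
  solve Keq expr → x = -4.3377e-04; check Q = 0.001557
Then add 0.02492 M of L.
Step 3:
                  G         L
  init       0.5296   0.02536
  Δ         0.04967  -0.02483
  eq         0.5792 5.2238e-04
  solve Keq expr → x = -0.02483; check Q = 0.001557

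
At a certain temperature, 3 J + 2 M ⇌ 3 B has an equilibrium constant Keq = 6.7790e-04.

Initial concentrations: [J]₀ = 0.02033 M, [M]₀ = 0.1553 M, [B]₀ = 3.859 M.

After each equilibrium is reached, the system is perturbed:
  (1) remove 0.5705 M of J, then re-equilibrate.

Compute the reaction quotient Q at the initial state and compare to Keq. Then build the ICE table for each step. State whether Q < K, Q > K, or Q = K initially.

Q₀ = 2.8358e+08 vs Keq = 6.7790e-04 ⇒ Q>K, reverse
Step 1:
                  J         M         B
  I         0.02033    0.1553     3.859
  C           3.334     2.223    -3.334
  E           3.354     2.378     0.525
  solve Keq expr → x = -1.111; check Q = 6.7790e-04
Then remove 0.5705 M of J.
Step 2:
                  J         M         B
  I           2.784     2.378     0.525
  C         0.07202   0.04801  -0.07202
  E           2.856     2.426     0.453
  solve Keq expr → x = -0.02401; check Q = 6.7790e-04

Q₀ = 2.8358e+08; Q > K (proceeds reverse)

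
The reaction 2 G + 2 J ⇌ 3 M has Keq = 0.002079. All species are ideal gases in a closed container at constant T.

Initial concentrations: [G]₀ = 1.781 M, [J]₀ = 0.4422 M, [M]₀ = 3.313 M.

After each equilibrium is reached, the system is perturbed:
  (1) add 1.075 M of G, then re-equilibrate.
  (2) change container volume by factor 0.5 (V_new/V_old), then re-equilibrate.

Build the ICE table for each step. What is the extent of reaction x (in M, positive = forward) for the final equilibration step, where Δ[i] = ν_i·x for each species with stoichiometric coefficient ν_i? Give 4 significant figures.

x = 0.08631 M

Q₀ = 58.63 vs Keq = 0.002079 ⇒ Q>K, reverse
Step 1:
                  G         J         M
  I           1.781    0.4422     3.313
  C           1.858     1.858    -2.787
  E           3.639       2.3    0.5261
  solve Keq expr → x = -0.929; check Q = 0.002079
Then add 1.075 M of G.
Step 2:
                  G         J         M
  I           4.714       2.3    0.5261
  C        -0.05601  -0.05601   0.08402
  E           4.658     2.244    0.6102
  solve Keq expr → x = 0.02801; check Q = 0.002079
Then change container volume by factor 0.5 (V_new/V_old).
Step 3:
                  G         J         M
  I           9.316     4.488      1.22
  C         -0.1726   -0.1726    0.2589
  E           9.143     4.316     1.479
  solve Keq expr → x = 0.08631; check Q = 0.002079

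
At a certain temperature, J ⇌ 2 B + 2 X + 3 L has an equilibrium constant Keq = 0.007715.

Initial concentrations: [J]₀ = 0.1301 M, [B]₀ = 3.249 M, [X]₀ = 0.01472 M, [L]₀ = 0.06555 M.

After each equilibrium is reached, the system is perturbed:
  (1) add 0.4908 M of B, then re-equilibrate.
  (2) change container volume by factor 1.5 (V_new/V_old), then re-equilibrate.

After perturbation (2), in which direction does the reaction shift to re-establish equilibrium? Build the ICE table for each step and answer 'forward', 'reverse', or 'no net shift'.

Direction: forward

Q₀ = 4.9517e-06 vs Keq = 0.007715 ⇒ Q<K, forward
Step 1:
                   J          B          X          L
  init        0.1301      3.249    0.01472    0.06555
  Δ         -0.04088    0.08176    0.08176     0.1226
  eq         0.08922      3.331    0.09648     0.1882
  solve Keq expr → x = 0.04088; check Q = 0.007715
Then add 0.4908 M of B.
Step 2:
                   J          B          X          L
  init       0.08922      3.822    0.09648     0.1882
  Δ         0.002654  -0.005307  -0.005307  -0.007961
  eq         0.09187      3.816    0.09117     0.1802
  solve Keq expr → x = -0.002654; check Q = 0.007715
Then change container volume by factor 1.5 (V_new/V_old).
Step 3:
                   J          B          X          L
  init       0.06125      2.544    0.06078     0.1202
  Δ         -0.01811    0.03622    0.03622    0.05433
  eq         0.04314       2.58      0.097     0.1745
  solve Keq expr → x = 0.01811; check Q = 0.007715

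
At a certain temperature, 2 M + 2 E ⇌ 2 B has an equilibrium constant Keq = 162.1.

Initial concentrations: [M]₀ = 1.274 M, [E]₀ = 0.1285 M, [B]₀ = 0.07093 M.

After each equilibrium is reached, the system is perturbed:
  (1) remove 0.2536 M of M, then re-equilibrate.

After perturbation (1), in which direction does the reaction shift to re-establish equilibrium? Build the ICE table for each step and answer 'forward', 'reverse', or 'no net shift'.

Q₀ = 0.1877 vs Keq = 162.1 ⇒ Q<K, forward
Step 1:
                  M         E         B
  Initial     1.274    0.1285   0.07093
  Change    -0.1158   -0.1158    0.1158
  Equil       1.158   0.01267    0.1868
  solve Keq expr → x = 0.05792; check Q = 162.1
Then remove 0.2536 M of M.
Step 2:
                  M         E         B
  Initial    0.9046   0.01267    0.1868
  Change   0.003215  0.003215 -0.003215
  Equil      0.9078   0.01588    0.1835
  solve Keq expr → x = -0.001608; check Q = 162.1

Direction: reverse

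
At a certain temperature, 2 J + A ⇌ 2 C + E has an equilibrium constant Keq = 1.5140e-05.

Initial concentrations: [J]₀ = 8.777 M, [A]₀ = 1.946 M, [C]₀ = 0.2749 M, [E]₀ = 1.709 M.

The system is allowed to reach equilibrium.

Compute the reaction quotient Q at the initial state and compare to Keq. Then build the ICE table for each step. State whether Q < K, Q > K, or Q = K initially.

Q₀ = 8.6150e-04 vs Keq = 1.5140e-05 ⇒ Q>K, reverse
Step 1:
                    J           A           C           E
  init          8.777       1.946      0.2749       1.709
  Δ             0.235      0.1175      -0.235     -0.1175
  eq            9.012       2.063     0.03993       1.592
  solve Keq expr → x = -0.1175; check Q = 1.5140e-05

Q₀ = 8.6150e-04; Q > K (proceeds reverse)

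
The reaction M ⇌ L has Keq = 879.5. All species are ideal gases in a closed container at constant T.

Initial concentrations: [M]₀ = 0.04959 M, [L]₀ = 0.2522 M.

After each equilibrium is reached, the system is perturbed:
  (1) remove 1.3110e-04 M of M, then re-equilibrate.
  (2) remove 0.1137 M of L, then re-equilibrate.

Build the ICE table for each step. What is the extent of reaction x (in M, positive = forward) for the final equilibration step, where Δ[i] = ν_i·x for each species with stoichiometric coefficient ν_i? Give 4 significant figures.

x = 1.2913e-04 M

Q₀ = 5.086 vs Keq = 879.5 ⇒ Q<K, forward
Step 1:
                    M           L
  I           0.04959      0.2522
  C          -0.04925     0.04925
  E        3.4275e-04      0.3014
  solve Keq expr → x = 0.04925; check Q = 879.5
Then remove 1.3110e-04 M of M.
Step 2:
                    M           L
  I        2.1165e-04      0.3014
  C        1.3095e-04 -1.3095e-04
  E        3.4260e-04      0.3013
  solve Keq expr → x = -1.3095e-04; check Q = 879.5
Then remove 0.1137 M of L.
Step 3:
                    M           L
  I        3.4260e-04      0.1876
  C       -1.2913e-04  1.2913e-04
  E        2.1347e-04      0.1877
  solve Keq expr → x = 1.2913e-04; check Q = 879.5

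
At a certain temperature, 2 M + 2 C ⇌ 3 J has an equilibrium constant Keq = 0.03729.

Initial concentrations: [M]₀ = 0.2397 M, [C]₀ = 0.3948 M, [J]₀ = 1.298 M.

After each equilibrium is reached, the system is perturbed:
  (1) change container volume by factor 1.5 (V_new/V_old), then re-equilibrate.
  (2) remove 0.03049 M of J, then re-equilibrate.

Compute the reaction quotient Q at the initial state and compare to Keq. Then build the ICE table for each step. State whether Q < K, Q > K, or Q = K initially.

Q₀ = 244.2 vs Keq = 0.03729 ⇒ Q>K, reverse
Step 1:
                  M         C         J
  I          0.2397    0.3948     1.298
  C          0.6525    0.6525   -0.9787
  E          0.8922     1.047    0.3193
  solve Keq expr → x = -0.3262; check Q = 0.03729
Then change container volume by factor 1.5 (V_new/V_old).
Step 2:
                  M         C         J
  I          0.5948    0.6982    0.2129
  C         0.01426   0.01426  -0.02139
  E           0.609    0.7124    0.1915
  solve Keq expr → x = -0.007129; check Q = 0.03729
Then remove 0.03049 M of J.
Step 3:
                  M         C         J
  I           0.609    0.7124     0.161
  C        -0.01616  -0.01616   0.02423
  E          0.5929    0.6963    0.1852
  solve Keq expr → x = 0.008078; check Q = 0.03729

Q₀ = 244.2; Q > K (proceeds reverse)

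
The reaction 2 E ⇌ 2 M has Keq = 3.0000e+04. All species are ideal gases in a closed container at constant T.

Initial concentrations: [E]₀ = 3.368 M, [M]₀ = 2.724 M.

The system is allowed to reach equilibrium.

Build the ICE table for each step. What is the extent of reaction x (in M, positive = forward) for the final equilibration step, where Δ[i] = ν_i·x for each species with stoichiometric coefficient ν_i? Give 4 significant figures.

x = 1.667 M

Q₀ = 0.6541 vs Keq = 3.0000e+04 ⇒ Q<K, forward
Step 1:
                  E         M
  I           3.368     2.724
  C          -3.333     3.333
  E         0.03497     6.057
  solve Keq expr → x = 1.667; check Q = 3.0000e+04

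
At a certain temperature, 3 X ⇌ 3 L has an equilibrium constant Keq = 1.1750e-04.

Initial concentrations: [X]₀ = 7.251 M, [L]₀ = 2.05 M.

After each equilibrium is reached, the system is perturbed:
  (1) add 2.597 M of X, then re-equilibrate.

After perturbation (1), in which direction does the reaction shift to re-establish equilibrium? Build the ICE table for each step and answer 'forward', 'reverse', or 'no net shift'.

Direction: forward

Q₀ = 0.0226 vs Keq = 1.1750e-04 ⇒ Q>K, reverse
Step 1:
                  X         L
  Initial     7.251      2.05
  Change      1.616    -1.616
  Equil       8.867    0.4343
  solve Keq expr → x = -0.5386; check Q = 1.1750e-04
Then add 2.597 M of X.
Step 2:
                  X         L
  Initial     11.46    0.4343
  Change    -0.1213    0.1213
  Equil       11.34    0.5555
  solve Keq expr → x = 0.04042; check Q = 1.1750e-04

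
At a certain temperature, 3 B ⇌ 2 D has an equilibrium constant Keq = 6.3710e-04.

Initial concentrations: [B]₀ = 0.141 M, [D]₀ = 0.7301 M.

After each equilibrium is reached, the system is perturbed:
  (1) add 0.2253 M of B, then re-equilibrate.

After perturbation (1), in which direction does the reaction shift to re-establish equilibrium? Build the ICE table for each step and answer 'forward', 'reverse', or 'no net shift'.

Direction: forward

Q₀ = 190.2 vs Keq = 6.3710e-04 ⇒ Q>K, reverse
Step 1:
                  B         D
  init        0.141    0.7301
  Δ           1.046   -0.6975
  eq          1.187   0.03265
  solve Keq expr → x = -0.3487; check Q = 6.3710e-04
Then add 0.2253 M of B.
Step 2:
                  B         D
  init        1.412   0.03265
  Δ        -0.01366  0.009109
  eq          1.399   0.04176
  solve Keq expr → x = 0.004554; check Q = 6.3710e-04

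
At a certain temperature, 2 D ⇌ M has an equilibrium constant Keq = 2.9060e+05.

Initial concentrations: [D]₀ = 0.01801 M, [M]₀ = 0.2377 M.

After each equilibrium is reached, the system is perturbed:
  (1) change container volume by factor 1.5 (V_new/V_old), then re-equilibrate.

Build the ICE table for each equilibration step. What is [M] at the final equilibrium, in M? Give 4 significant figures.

[M]_eq = 0.1641 M

Q₀ = 732.8 vs Keq = 2.9060e+05 ⇒ Q<K, forward
Step 1:
                  D         M
  Initial   0.01801    0.2377
  Change   -0.01709  0.008545
  Equil   9.2053e-04    0.2462
  solve Keq expr → x = 0.008545; check Q = 2.9060e+05
Then change container volume by factor 1.5 (V_new/V_old).
Step 2:
                  D         M
  Initial 6.1368e-04    0.1642
  Change  1.3776e-04 -6.8882e-05
  Equil   7.5145e-04    0.1641
  solve Keq expr → x = -6.8882e-05; check Q = 2.9060e+05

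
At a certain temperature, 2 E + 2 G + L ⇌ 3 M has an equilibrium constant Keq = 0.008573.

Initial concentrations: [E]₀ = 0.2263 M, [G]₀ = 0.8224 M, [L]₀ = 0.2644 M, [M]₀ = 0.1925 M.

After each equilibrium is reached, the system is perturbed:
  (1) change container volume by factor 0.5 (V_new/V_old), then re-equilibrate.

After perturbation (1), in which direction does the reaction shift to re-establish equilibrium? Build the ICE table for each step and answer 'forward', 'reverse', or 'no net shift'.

Direction: forward

Q₀ = 0.7789 vs Keq = 0.008573 ⇒ Q>K, reverse
Step 1:
                   E          G          L          M
  Initial     0.2263     0.8224     0.2644     0.1925
  Change     0.08827    0.08827    0.04413    -0.1324
  Equil       0.3146     0.9107     0.3085     0.0601
  solve Keq expr → x = -0.04413; check Q = 0.008573
Then change container volume by factor 0.5 (V_new/V_old).
Step 2:
                   E          G          L          M
  Initial     0.6291      1.821     0.6171     0.1202
  Change    -0.03878   -0.03878   -0.01939    0.05817
  Equil       0.5904      1.783     0.5977     0.1784
  solve Keq expr → x = 0.01939; check Q = 0.008573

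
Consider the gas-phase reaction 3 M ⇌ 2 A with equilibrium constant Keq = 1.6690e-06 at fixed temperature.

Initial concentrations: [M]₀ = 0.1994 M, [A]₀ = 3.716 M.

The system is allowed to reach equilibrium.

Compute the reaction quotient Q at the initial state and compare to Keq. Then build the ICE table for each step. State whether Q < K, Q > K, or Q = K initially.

Q₀ = 1742; Q > K (proceeds reverse)

Q₀ = 1742 vs Keq = 1.6690e-06 ⇒ Q>K, reverse
Step 1:
                   M          A
  Initial     0.1994      3.716
  Change       5.547     -3.698
  Equil        5.747     0.0178
  solve Keq expr → x = -1.849; check Q = 1.6690e-06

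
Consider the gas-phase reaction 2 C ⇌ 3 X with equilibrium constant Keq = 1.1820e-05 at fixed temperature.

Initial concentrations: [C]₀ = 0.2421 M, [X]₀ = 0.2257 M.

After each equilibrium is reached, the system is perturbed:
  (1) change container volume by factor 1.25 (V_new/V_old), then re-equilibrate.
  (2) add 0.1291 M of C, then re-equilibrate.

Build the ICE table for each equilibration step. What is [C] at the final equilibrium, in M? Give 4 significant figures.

[C]_eq = 0.4344 M

Q₀ = 0.1962 vs Keq = 1.1820e-05 ⇒ Q>K, reverse
Step 1:
                   C          X
  Initial     0.2421     0.2257
  Change      0.1424    -0.2137
  Equil       0.3845    0.01205
  solve Keq expr → x = -0.07122; check Q = 1.1820e-05
Then change container volume by factor 1.25 (V_new/V_old).
Step 2:
                   C          X
  Initial     0.3076   0.009637
  Change  -4.8874e-04 7.3311e-04
  Equil       0.3071    0.01037
  solve Keq expr → x = 2.4437e-04; check Q = 1.1820e-05
Then add 0.1291 M of C.
Step 3:
                   C          X
  Initial     0.4362    0.01037
  Change   -0.001798   0.002697
  Equil       0.4344    0.01307
  solve Keq expr → x = 8.9897e-04; check Q = 1.1820e-05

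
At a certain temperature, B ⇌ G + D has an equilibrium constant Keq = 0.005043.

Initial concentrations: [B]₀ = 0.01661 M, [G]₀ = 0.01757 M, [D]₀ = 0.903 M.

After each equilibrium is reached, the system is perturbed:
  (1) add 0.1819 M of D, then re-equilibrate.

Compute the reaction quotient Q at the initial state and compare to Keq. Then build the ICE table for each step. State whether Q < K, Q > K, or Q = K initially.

Q₀ = 0.9552; Q > K (proceeds reverse)

Q₀ = 0.9552 vs Keq = 0.005043 ⇒ Q>K, reverse
Step 1:
                    B           G           D
  init        0.01661     0.01757       0.903
  Δ           0.01738    -0.01738    -0.01738
  eq          0.03399  1.9353e-04      0.8856
  solve Keq expr → x = -0.01738; check Q = 0.005043
Then add 0.1819 M of D.
Step 2:
                    B           G           D
  init        0.03399  1.9353e-04       1.068
  Δ        3.2816e-05 -3.2816e-05 -3.2816e-05
  eq          0.03402  1.6071e-04       1.067
  solve Keq expr → x = -3.2816e-05; check Q = 0.005043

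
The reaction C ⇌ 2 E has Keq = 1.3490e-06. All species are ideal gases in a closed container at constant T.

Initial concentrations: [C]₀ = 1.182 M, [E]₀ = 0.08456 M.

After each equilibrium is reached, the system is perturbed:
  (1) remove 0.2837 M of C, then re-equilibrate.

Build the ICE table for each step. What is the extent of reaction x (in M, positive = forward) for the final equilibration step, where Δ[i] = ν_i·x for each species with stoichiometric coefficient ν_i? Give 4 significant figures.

Q₀ = 0.006049 vs Keq = 1.3490e-06 ⇒ Q>K, reverse
Step 1:
                    C           E
  I             1.182     0.08456
  C           0.04164    -0.08328
  E             1.224    0.001285
  solve Keq expr → x = -0.04164; check Q = 1.3490e-06
Then remove 0.2837 M of C.
Step 2:
                    C           E
  I            0.9399    0.001285
  C        7.9349e-05 -1.5870e-04
  E              0.94    0.001126
  solve Keq expr → x = -7.9349e-05; check Q = 1.3490e-06

x = -7.9349e-05 M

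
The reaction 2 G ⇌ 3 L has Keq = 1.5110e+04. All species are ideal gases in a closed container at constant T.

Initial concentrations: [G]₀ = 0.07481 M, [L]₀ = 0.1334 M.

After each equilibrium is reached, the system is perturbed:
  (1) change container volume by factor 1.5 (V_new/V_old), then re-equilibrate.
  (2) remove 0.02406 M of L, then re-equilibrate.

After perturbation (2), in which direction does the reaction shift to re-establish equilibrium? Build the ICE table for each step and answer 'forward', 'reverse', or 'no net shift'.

Direction: forward

Q₀ = 0.4242 vs Keq = 1.5110e+04 ⇒ Q<K, forward
Step 1:
                    G           L
  I           0.07481      0.1334
  C          -0.07383      0.1107
  E        9.8137e-04      0.2441
  solve Keq expr → x = 0.03691; check Q = 1.5110e+04
Then change container volume by factor 1.5 (V_new/V_old).
Step 2:
                    G           L
  I        6.5425e-04      0.1628
  C       -1.1918e-04  1.7876e-04
  E        5.3507e-04      0.1629
  solve Keq expr → x = 5.9588e-05; check Q = 1.5110e+04
Then remove 0.02406 M of L.
Step 3:
                    G           L
  I        5.3507e-04      0.1389
  C       -1.1325e-04  1.6988e-04
  E        4.2182e-04      0.1391
  solve Keq expr → x = 5.6626e-05; check Q = 1.5110e+04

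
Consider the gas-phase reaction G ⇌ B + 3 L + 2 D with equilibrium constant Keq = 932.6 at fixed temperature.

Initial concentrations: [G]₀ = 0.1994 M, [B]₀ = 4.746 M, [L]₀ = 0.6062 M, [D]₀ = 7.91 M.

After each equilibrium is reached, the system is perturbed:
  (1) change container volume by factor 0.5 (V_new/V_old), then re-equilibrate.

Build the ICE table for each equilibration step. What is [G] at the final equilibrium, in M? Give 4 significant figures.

Q₀ = 331.7 vs Keq = 932.6 ⇒ Q<K, forward
Step 1:
                  G         B         L         D
  Initial    0.1994     4.746    0.6062      7.91
  Change   -0.05239   0.05239    0.1572    0.1048
  Equil       0.147     4.798    0.7634     8.015
  solve Keq expr → x = 0.05239; check Q = 932.6
Then change container volume by factor 0.5 (V_new/V_old).
Step 2:
                  G         B         L         D
  Initial     0.294     9.597     1.527     16.03
  Change      0.299    -0.299   -0.8969    -0.598
  Equil       0.593     9.298    0.6298     15.43
  solve Keq expr → x = -0.299; check Q = 932.6

[G]_eq = 0.593 M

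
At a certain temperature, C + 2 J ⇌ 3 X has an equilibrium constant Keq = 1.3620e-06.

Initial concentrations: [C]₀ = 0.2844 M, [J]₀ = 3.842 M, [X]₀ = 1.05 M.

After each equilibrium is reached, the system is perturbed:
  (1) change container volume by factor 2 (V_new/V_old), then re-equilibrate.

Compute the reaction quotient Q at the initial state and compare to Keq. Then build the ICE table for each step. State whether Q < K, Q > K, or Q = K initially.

Q₀ = 0.2758; Q > K (proceeds reverse)

Q₀ = 0.2758 vs Keq = 1.3620e-06 ⇒ Q>K, reverse
Step 1:
                  C         J         X
  I          0.2844     3.842      1.05
  C          0.3414    0.6827    -1.024
  E          0.6258     4.525   0.02594
  solve Keq expr → x = -0.3414; check Q = 1.3620e-06
Then change container volume by factor 2 (V_new/V_old).
Step 2:
                  C         J         X
  I          0.3129     2.262   0.01297
  C               0         0         0
  E          0.3129     2.262   0.01297
  solve Keq expr → x = 0; check Q = 1.3620e-06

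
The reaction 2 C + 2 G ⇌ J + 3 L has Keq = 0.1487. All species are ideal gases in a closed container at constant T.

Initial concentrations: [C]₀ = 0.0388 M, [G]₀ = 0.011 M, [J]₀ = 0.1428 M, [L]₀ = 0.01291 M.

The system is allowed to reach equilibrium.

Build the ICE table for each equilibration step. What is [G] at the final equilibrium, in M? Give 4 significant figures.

[G]_eq = 0.01466 M

Q₀ = 1.687 vs Keq = 0.1487 ⇒ Q>K, reverse
Step 1:
                   C          G          J          L
  init        0.0388      0.011     0.1428    0.01291
  Δ         0.003659   0.003659   -0.00183  -0.005489
  eq         0.04246    0.01466      0.141   0.007421
  solve Keq expr → x = -0.00183; check Q = 0.1487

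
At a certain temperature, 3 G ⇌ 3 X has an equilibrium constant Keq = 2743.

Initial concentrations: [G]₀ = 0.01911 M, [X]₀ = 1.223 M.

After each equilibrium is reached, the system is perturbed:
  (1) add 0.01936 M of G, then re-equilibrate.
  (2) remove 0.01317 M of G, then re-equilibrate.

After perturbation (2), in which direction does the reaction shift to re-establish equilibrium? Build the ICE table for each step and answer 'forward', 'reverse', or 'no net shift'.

Direction: reverse

Q₀ = 2.6212e+05 vs Keq = 2743 ⇒ Q>K, reverse
Step 1:
                  G         X
  I         0.01911     1.223
  C         0.06371  -0.06371
  E         0.08282     1.159
  solve Keq expr → x = -0.02124; check Q = 2743
Then add 0.01936 M of G.
Step 2:
                  G         X
  I          0.1022     1.159
  C        -0.01807   0.01807
  E         0.08411     1.177
  solve Keq expr → x = 0.006023; check Q = 2743
Then remove 0.01317 M of G.
Step 3:
                  G         X
  I         0.07094     1.177
  C         0.01229  -0.01229
  E         0.08323     1.165
  solve Keq expr → x = -0.004097; check Q = 2743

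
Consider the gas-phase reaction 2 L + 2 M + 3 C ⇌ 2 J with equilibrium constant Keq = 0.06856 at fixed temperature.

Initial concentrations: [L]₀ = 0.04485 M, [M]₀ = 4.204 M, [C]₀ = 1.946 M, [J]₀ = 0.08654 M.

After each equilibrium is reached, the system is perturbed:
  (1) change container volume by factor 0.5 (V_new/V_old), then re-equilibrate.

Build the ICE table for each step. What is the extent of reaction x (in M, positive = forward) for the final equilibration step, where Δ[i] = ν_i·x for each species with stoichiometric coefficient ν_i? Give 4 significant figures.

Q₀ = 0.02859 vs Keq = 0.06856 ⇒ Q<K, forward
Step 1:
                  L         M         C         J
  Initial   0.04485     4.204     1.946   0.08654
  Change   -0.01151  -0.01151  -0.01726   0.01151
  Equil     0.03334     4.192     1.929   0.09805
  solve Keq expr → x = 0.005753; check Q = 0.06856
Then change container volume by factor 0.5 (V_new/V_old).
Step 2:
                  L         M         C         J
  Initial   0.06669     8.385     3.857    0.1961
  Change   -0.05127  -0.05127   -0.0769   0.05127
  Equil     0.01542     8.334     3.781    0.2474
  solve Keq expr → x = 0.02563; check Q = 0.06856

x = 0.02563 M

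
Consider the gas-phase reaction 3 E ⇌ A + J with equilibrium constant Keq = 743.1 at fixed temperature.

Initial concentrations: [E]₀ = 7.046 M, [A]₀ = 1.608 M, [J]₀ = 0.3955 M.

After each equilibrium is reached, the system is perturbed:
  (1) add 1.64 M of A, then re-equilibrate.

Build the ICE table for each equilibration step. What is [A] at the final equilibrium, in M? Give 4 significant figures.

[A]_eq = 5.507 M

Q₀ = 0.001818 vs Keq = 743.1 ⇒ Q<K, forward
Step 1:
                    E           A           J
  Initial       7.046       1.608      0.3955
  Change       -6.806       2.269       2.269
  Equil        0.2404       3.877       2.664
  solve Keq expr → x = 2.269; check Q = 743.1
Then add 1.64 M of A.
Step 2:
                    E           A           J
  Initial      0.2404       5.517       2.664
  Change      0.02951   -0.009837   -0.009837
  Equil        0.2699       5.507       2.654
  solve Keq expr → x = -0.009837; check Q = 743.1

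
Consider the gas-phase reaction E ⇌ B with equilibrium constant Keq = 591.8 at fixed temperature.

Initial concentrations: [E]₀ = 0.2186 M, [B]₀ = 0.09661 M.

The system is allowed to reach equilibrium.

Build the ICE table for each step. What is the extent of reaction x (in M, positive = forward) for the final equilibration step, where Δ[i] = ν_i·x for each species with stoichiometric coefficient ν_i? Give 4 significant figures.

x = 0.2181 M

Q₀ = 0.4419 vs Keq = 591.8 ⇒ Q<K, forward
Step 1:
                    E           B
  I            0.2186     0.09661
  C           -0.2181      0.2181
  E        5.3173e-04      0.3147
  solve Keq expr → x = 0.2181; check Q = 591.8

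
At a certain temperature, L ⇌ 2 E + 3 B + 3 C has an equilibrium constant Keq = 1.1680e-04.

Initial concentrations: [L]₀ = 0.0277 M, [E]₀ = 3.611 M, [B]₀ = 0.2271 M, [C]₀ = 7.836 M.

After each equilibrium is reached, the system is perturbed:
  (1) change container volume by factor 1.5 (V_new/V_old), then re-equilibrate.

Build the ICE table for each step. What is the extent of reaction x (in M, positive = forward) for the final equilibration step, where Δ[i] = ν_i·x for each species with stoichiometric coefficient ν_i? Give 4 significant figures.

x = 4.5865e-04 M

Q₀ = 2653 vs Keq = 1.1680e-04 ⇒ Q>K, reverse
Step 1:
                   L          E          B          C
  Initial     0.0277      3.611     0.2271      7.836
  Change     0.07526    -0.1505    -0.2258    -0.2258
  Equil        0.103       3.46   0.001316       7.61
  solve Keq expr → x = -0.07526; check Q = 1.1680e-04
Then change container volume by factor 1.5 (V_new/V_old).
Step 2:
                   L          E          B          C
  Initial    0.06864      2.307 8.7726e-04      5.073
  Change  -4.5865e-04 9.1731e-04   0.001376   0.001376
  Equil      0.06818      2.308   0.002253      5.075
  solve Keq expr → x = 4.5865e-04; check Q = 1.1680e-04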